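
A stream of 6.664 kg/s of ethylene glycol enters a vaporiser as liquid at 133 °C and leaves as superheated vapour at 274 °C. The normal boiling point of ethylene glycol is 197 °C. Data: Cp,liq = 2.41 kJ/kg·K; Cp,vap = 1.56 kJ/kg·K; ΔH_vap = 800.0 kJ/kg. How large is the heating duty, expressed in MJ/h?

liquid 133→197 °C: 154.24 kJ/kg
vaporisation at 197 °C: 800 kJ/kg
vapour 197→274 °C: 120.12 kJ/kg
Δh = 154.24 + 800 + 120.12 = 1074.4 kJ/kg
Q = ṁ·Δh = 6.664 kg/s × 1074.4 kJ/kg = 7159.5 kJ/s
|Q| = 7159.5 kW = 25774 MJ/h

Q = 25800 MJ/h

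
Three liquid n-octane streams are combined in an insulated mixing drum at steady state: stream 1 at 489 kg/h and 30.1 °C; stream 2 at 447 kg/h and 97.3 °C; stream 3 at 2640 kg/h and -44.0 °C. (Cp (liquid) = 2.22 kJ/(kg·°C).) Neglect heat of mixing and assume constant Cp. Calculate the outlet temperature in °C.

Energy balance with Q = 0: Σ ṁᵢCp,ᵢ(T_out − Tᵢ) = 0
Σ ṁᵢCp,ᵢTᵢ = 489×2.22×30.1 + 447×2.22×97.3 + 2640×2.22×-44.0 = -128640
Σ ṁᵢCp,ᵢ = 489×2.22 + 447×2.22 + 2640×2.22 = 7938.7
T_out = -128640 / 7938.7 = -16.205 °C

T_out = -16.2 °C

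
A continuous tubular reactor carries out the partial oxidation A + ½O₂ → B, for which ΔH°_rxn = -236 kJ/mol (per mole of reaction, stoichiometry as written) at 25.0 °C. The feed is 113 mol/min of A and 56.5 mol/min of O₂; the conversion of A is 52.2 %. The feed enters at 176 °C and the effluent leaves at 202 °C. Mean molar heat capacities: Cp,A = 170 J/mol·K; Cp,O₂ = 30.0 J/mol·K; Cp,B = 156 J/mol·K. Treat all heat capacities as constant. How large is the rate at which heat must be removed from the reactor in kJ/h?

Extent of reaction ξ = 0.522 × 113 = 58.986 mol/min
Reaction term: ξ·ΔH°_rxn = 58.986 × -236 = -13921 kJ/min
Sensible, feed 176→25 °C: -3156.7 kJ/min
Outlet flows (mol/min): A 54.014, O₂ 27.007, B 58.986
Sensible, products 25→202 °C: 3397.4 kJ/min
Q = ΔH = -13680 kJ/min = -228 kW
Heat removed = 820800 kJ/h

Q_out = 821000 kJ/h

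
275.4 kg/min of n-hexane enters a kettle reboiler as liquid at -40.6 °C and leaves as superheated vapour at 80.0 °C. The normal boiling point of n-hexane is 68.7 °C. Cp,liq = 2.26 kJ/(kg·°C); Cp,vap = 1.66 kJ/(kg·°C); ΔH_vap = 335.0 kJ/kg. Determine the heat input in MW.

Q = 2.76 MW

liquid -40.6→68.7 °C: 247.02 kJ/kg
vaporisation at 68.7 °C: 335 kJ/kg
vapour 68.7→80.0 °C: 18.758 kJ/kg
Δh = 247.02 + 335 + 18.758 = 600.78 kJ/kg
Q = ṁ·Δh = 275.4 kg/min × 600.78 kJ/kg = 165450 kJ/min
|Q| = 2757.6 kW = 2.7576 MW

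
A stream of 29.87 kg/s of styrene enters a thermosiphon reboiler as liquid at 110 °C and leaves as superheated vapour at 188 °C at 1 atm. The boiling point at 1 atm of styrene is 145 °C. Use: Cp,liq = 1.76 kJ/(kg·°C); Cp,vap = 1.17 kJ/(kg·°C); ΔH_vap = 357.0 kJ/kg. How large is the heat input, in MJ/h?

liquid 110→145 °C: 61.6 kJ/kg
vaporisation at 145 °C: 357 kJ/kg
vapour 145→188 °C: 50.31 kJ/kg
Δh = 61.6 + 357 + 50.31 = 468.91 kJ/kg
Q = ṁ·Δh = 29.87 kg/s × 468.91 kJ/kg = 14006 kJ/s
|Q| = 14006 kW = 50423 MJ/h

Q = 50400 MJ/h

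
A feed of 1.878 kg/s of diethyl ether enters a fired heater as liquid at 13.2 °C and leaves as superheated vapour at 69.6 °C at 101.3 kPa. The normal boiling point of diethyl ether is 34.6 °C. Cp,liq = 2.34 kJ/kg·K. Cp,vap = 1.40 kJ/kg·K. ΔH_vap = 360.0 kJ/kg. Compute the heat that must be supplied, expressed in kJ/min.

Q = 51700 kJ/min

liquid 13.2→34.6 °C: 50.076 kJ/kg
vaporisation at 34.6 °C: 360 kJ/kg
vapour 34.6→69.6 °C: 49 kJ/kg
Δh = 50.076 + 360 + 49 = 459.08 kJ/kg
Q = ṁ·Δh = 1.878 kg/s × 459.08 kJ/kg = 862.14 kJ/s
|Q| = 862.14 kW = 51729 kJ/min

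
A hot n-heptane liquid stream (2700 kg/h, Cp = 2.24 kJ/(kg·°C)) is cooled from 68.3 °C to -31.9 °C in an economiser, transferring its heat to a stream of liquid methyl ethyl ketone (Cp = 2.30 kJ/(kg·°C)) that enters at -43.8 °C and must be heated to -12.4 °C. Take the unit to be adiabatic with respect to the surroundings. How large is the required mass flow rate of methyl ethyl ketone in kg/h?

Heat released by hot stream: Q = 2700 × 2.24 × (68.3 − -31.9) = 606010 kJ/h
Energy balance on cold side (adiabatic exchanger): Q = ṁ_c·Cp_c·(T_c,out − T_c,in)
ṁ_c = 606010 / [2.30 × (-12.4 − -43.8)] = 8391.2 kg/h

ṁ_c = 8390 kg/h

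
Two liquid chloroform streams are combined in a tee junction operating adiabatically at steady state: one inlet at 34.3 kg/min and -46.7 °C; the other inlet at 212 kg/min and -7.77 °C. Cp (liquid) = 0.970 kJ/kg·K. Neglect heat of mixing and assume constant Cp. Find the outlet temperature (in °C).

No heat crosses the boundary, so H_out = H_in.
Σ ṁᵢCp,ᵢTᵢ = 34.3×0.970×-46.7 + 212×0.970×-7.77 = -3151.6
Σ ṁᵢCp,ᵢ = 34.3×0.970 + 212×0.970 = 238.91
T_out = -3151.6 / 238.91 = -13.191 °C

T_out = -13.2 °C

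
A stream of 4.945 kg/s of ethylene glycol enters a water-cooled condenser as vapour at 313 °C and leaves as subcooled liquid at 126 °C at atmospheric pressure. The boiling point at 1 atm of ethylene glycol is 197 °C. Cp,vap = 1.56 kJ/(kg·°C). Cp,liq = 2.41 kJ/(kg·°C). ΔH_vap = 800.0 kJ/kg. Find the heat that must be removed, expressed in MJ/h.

Q_c = 20500 MJ/h

vapour 313→197 °C: -180.96 kJ/kg
condensation at 197 °C: -800 kJ/kg
liquid 197→126 °C: -171.11 kJ/kg
Δh = -180.96 + -800 + -171.11 = -1152.1 kJ/kg
Q = ṁ·Δh = 4.945 kg/s × -1152.1 kJ/kg = -5697 kJ/s
|Q| = 5697 kW = 20509 MJ/h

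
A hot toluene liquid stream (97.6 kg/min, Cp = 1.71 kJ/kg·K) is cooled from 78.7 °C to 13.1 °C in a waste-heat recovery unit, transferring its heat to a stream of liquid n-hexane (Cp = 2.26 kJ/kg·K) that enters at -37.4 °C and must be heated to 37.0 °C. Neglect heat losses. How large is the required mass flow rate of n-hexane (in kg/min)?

Heat released by hot stream: Q = 97.6 × 1.71 × (78.7 − 13.1) = 10948 kJ/min
Energy balance on cold side (adiabatic exchanger): Q = ṁ_c·Cp_c·(T_c,out − T_c,in)
ṁ_c = 10948 / [2.26 × (37.0 − -37.4)] = 65.113 kg/min

ṁ_c = 65.1 kg/min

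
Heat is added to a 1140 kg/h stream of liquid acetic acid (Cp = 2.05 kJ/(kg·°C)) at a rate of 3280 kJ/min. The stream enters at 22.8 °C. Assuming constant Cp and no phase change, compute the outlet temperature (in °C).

T_out = 107 °C

Q = 3280 kJ/min = 196800 kJ/h
ΔT = Q/(ṁ·Cp) = 196800/(1140×2.05) = 84.211 K
T_out = 22.8 + 84.211 = 107.01 °C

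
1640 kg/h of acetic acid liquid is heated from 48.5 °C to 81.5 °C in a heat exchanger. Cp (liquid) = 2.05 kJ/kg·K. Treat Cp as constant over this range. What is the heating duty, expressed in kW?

Q = 30.8 kW

Q = ṁ·Cp·ΔT = 1640 × 2.05 × (81.5 − 48.5) = 110950 kJ/h
Converting: 110950 / 3600 s = 30.818 kW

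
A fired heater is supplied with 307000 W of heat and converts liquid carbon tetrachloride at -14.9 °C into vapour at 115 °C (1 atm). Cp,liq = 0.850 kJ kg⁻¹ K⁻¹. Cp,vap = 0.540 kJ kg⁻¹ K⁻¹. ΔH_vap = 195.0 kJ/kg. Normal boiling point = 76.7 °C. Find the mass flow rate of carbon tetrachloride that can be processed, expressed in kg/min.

Δh = 0.850×(76.7−-14.9) + 195.0 + 0.540×(115−76.7) = 293.54 kJ/kg
Q = 307000 W = 307 kJ/s = 18420 kJ/min
ṁ = Q/Δh = 18420 / 293.54 = 62.751 kg/min

ṁ = 62.8 kg/min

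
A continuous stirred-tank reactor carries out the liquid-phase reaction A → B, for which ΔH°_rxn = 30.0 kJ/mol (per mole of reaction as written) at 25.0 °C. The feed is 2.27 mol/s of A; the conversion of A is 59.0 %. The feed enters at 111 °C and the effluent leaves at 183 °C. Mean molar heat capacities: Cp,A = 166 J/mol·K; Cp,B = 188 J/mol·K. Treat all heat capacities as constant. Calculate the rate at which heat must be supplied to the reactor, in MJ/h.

Q_in = 259 MJ/h

Extent of reaction ξ = 0.590 × 2.27 = 1.3393 mol/s
Reaction term: ξ·ΔH°_rxn = 1.3393 × 30.0 = 40.179 kJ/s
Sensible, feed 111→25 °C: -32.407 kJ/s
Outlet flows (mol/s): A 0.9307, B 1.3393
Sensible, products 25→183 °C: 64.193 kJ/s
Q = ΔH = 71.965 kJ/s = 71.965 kW
Heat supplied = 259.08 MJ/h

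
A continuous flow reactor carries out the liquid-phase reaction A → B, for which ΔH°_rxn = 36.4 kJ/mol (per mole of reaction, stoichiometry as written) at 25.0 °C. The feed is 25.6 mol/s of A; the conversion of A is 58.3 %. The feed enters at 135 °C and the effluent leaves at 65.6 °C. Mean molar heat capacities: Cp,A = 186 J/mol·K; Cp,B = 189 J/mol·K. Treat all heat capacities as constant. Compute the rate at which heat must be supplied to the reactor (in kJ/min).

Q_in = 12900 kJ/min

Extent of reaction ξ = 0.583 × 25.6 = 14.925 mol/s
Reaction term: ξ·ΔH°_rxn = 14.925 × 36.4 = 543.26 kJ/s
Sensible, feed 135→25 °C: -523.78 kJ/s
Outlet flows (mol/s): A 10.675, B 14.925
Sensible, products 25→65.6 °C: 195.14 kJ/s
Q = ΔH = 214.63 kJ/s = 214.63 kW
Heat supplied = 12878 kJ/min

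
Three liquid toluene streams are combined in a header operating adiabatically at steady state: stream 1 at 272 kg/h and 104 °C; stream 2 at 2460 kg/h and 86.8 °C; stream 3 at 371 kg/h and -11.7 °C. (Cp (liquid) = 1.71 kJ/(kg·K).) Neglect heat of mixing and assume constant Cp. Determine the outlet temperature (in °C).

Adiabatic, steady state ⇒ Σ ṁᵢCp,ᵢ(T_out − Tᵢ) = 0
Σ ṁᵢCp,ᵢTᵢ = 272×1.71×104 + 2460×1.71×86.8 + 371×1.71×-11.7 = 406080
Σ ṁᵢCp,ᵢ = 272×1.71 + 2460×1.71 + 371×1.71 = 5306.1
T_out = 406080 / 5306.1 = 76.531 °C

T_out = 76.5 °C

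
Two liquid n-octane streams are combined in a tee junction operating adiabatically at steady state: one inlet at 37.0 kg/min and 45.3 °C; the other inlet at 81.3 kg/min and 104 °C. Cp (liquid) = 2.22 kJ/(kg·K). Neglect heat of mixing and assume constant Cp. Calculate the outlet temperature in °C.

T_out = 85.6 °C

No heat crosses the boundary, so H_out = H_in.
T_out = Σ ṁᵢCp,ᵢTᵢ / Σ ṁᵢCp,ᵢ
      = 22491 / 262.63 = 85.641 °C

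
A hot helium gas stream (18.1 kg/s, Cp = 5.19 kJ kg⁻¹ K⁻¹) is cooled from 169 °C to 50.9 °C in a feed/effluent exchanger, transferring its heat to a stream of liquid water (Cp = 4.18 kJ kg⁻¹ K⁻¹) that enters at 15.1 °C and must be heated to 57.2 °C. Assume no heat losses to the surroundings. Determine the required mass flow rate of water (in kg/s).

ṁ_c = 63.0 kg/s

Heat released by hot stream: Q = 18.1 × 5.19 × (169 − 50.9) = 11094 kJ/s
Energy balance on cold side (adiabatic exchanger): Q = ṁ_c·Cp_c·(T_c,out − T_c,in)
ṁ_c = 11094 / [4.18 × (57.2 − 15.1)] = 63.043 kg/s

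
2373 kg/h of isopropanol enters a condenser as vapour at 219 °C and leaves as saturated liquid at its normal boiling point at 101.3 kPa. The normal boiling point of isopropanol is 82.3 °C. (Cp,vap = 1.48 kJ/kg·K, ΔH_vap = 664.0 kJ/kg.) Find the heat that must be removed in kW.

Q_c = 571 kW

vapour 219→82.3 °C: -202.32 kJ/kg
condensation at 82.3 °C: -664 kJ/kg
Δh = -202.32 + -664 = -866.32 kJ/kg
Q = ṁ·Δh = 2373 kg/h × -866.32 kJ/kg = -2.0558e+06 kJ/h
|Q| = 571.05 kW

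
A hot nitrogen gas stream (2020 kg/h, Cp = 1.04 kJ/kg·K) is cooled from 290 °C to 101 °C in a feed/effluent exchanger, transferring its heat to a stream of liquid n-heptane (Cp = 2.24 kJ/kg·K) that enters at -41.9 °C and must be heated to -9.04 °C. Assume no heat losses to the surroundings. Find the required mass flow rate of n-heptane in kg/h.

ṁ_c = 5390 kg/h

Heat released by hot stream: Q = 2020 × 1.04 × (290 − 101) = 397050 kJ/h
Energy balance on cold side (adiabatic exchanger): Q = ṁ_c·Cp_c·(T_c,out − T_c,in)
ṁ_c = 397050 / [2.24 × (-9.04 − -41.9)] = 5394.2 kg/h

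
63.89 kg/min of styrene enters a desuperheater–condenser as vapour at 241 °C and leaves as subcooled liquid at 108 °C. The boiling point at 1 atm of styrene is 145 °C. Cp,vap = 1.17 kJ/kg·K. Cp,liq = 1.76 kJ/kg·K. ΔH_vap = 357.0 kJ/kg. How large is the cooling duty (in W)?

Q_c = 569000 W

vapour 241→145 °C: -112.32 kJ/kg
condensation at 145 °C: -357 kJ/kg
liquid 145→108 °C: -65.12 kJ/kg
Δh = -112.32 + -357 + -65.12 = -534.44 kJ/kg
Q = ṁ·Δh = 63.89 kg/min × -534.44 kJ/kg = -34145 kJ/min
|Q| = 569.09 kW = 569090 W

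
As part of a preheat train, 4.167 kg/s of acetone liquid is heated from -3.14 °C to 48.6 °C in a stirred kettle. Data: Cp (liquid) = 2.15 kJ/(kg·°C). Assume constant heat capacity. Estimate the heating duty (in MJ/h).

Q = ṁ·Cp·ΔT = 4.167 × 2.15 × (48.6 − -3.14) = 463.54 kJ/s
Heating duty = 1668.7 MJ/h

Q = 1670 MJ/h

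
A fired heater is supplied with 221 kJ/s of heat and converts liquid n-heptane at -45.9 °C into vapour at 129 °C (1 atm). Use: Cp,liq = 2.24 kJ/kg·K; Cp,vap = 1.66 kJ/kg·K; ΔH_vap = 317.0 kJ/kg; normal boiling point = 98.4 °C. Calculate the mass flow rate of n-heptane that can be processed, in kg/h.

ṁ = 1150 kg/h

Δh = 2.24×(98.4−-45.9) + 317.0 + 1.66×(129−98.4) = 691.03 kJ/kg
Q = 221 kJ/s = 221 kJ/s = 795600 kJ/h
ṁ = Q/Δh = 795600 / 691.03 = 1151.3 kg/h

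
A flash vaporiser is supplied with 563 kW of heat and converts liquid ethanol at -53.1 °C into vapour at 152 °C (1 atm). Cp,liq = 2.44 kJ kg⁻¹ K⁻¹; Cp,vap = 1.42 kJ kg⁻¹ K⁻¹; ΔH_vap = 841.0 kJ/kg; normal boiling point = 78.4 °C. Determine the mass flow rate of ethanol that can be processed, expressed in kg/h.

Δh = 2.44×(78.4−-53.1) + 841.0 + 1.42×(152−78.4) = 1266.4 kJ/kg
Q = 563 kW = 563 kJ/s = 2.0268e+06 kJ/h
ṁ = Q/Δh = 2.0268e+06 / 1266.4 = 1600.5 kg/h

ṁ = 1600 kg/h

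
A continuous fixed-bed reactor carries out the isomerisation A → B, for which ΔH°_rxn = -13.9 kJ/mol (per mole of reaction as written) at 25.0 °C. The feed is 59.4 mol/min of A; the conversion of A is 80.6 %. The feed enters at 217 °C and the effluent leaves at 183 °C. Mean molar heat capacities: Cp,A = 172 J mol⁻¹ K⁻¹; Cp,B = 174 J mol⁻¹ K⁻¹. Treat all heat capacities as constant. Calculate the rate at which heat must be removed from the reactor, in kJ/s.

Q_out = 16.6 kJ/s

Extent of reaction ξ = 0.806 × 59.4 = 47.876 mol/min
Reaction term: ξ·ΔH°_rxn = 47.876 × -13.9 = -665.48 kJ/min
Sensible, feed 217→25 °C: -1961.6 kJ/min
Outlet flows (mol/min): A 11.524, B 47.876
Sensible, products 25→183 °C: 1629.4 kJ/min
Q = ΔH = -997.72 kJ/min = -16.629 kW
Heat removed = 16.629 kJ/s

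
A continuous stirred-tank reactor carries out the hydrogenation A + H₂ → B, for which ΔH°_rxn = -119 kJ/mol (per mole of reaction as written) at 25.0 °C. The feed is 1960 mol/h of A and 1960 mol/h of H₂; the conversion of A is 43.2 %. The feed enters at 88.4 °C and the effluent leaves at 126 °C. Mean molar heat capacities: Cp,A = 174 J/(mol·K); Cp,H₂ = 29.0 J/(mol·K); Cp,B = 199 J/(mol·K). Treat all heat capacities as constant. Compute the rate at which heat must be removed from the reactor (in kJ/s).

Q_out = 23.9 kJ/s

Extent of reaction ξ = 0.432 × 1960 = 846.72 mol/h
Reaction term: ξ·ΔH°_rxn = 846.72 × -119 = -100760 kJ/h
Sensible, feed 88.4→25 °C: -25226 kJ/h
Outlet flows (mol/h): A 1113.3, H₂ 1113.3, B 846.72
Sensible, products 25→126 °C: 39844 kJ/h
Q = ΔH = -86141 kJ/h = -23.928 kW
Heat removed = 23.928 kJ/s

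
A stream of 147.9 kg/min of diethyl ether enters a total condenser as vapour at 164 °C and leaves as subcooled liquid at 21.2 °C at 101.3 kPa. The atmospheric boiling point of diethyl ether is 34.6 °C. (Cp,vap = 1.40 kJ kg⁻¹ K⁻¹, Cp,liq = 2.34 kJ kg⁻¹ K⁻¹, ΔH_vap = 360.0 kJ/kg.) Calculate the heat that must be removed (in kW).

Q_c = 1410 kW

vapour 164→34.6 °C: -181.16 kJ/kg
condensation at 34.6 °C: -360 kJ/kg
liquid 34.6→21.2 °C: -31.356 kJ/kg
Δh = -181.16 + -360 + -31.356 = -572.52 kJ/kg
Q = ṁ·Δh = 147.9 kg/min × -572.52 kJ/kg = -84675 kJ/min
|Q| = 1411.3 kW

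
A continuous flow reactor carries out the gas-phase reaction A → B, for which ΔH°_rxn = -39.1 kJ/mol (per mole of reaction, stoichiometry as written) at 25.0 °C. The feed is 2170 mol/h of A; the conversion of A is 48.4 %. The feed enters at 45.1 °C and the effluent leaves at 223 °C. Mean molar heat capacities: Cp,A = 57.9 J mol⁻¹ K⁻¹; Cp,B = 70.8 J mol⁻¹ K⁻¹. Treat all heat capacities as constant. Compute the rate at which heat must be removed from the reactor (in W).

Q_out = 4450 W

Extent of reaction ξ = 0.484 × 2170 = 1050.3 mol/h
Reaction term: ξ·ΔH°_rxn = 1050.3 × -39.1 = -41066 kJ/h
Sensible, feed 45.1→25 °C: -2525.4 kJ/h
Outlet flows (mol/h): A 1119.7, B 1050.3
Sensible, products 25→223 °C: 27560 kJ/h
Q = ΔH = -16031 kJ/h = -4.4532 kW
Heat removed = 4453.2 W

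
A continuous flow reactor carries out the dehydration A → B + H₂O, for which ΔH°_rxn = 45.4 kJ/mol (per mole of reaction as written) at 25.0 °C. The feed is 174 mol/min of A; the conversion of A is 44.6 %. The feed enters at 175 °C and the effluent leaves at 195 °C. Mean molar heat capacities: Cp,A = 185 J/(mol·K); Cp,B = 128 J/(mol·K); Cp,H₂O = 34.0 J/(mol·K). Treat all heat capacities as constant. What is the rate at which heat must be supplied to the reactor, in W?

Q_in = 64400 W

Extent of reaction ξ = 0.446 × 174 = 77.604 mol/min
Reaction term: ξ·ΔH°_rxn = 77.604 × 45.4 = 3523.2 kJ/min
Sensible, feed 175→25 °C: -4828.5 kJ/min
Outlet flows (mol/min): A 96.396, B 77.604, H₂O 77.604
Sensible, products 25→195 °C: 5168.9 kJ/min
Q = ΔH = 3863.6 kJ/min = 64.393 kW
Heat supplied = 64393 W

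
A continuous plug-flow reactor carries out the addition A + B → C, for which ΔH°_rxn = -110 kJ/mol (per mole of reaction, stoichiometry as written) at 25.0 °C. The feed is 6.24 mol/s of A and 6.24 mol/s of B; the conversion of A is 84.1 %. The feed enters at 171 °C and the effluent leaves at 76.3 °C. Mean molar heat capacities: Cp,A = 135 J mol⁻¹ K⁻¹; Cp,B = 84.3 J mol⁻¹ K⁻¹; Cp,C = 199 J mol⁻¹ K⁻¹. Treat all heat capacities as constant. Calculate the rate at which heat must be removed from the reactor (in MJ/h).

Extent of reaction ξ = 0.841 × 6.24 = 5.2478 mol/s
Reaction term: ξ·ΔH°_rxn = 5.2478 × -110 = -577.26 kJ/s
Sensible, feed 171→25 °C: -199.79 kJ/s
Outlet flows (mol/s): A 0.99216, B 0.99216, C 5.2478
Sensible, products 25→76.3 °C: 64.736 kJ/s
Q = ΔH = -712.32 kJ/s = -712.32 kW
Heat removed = 2564.3 MJ/h

Q_out = 2560 MJ/h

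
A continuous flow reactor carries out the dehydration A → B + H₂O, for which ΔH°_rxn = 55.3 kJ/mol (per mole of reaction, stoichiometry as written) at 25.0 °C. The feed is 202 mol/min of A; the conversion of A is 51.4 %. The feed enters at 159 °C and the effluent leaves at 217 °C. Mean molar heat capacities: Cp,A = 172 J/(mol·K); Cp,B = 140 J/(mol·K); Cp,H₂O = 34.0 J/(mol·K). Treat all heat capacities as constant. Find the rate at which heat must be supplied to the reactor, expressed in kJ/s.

Q_in = 130 kJ/s

Extent of reaction ξ = 0.514 × 202 = 103.83 mol/min
Reaction term: ξ·ΔH°_rxn = 103.83 × 55.3 = 5741.7 kJ/min
Sensible, feed 159→25 °C: -4655.7 kJ/min
Outlet flows (mol/min): A 98.172, B 103.83, H₂O 103.83
Sensible, products 25→217 °C: 6710.7 kJ/min
Q = ΔH = 7796.7 kJ/min = 129.95 kW
Heat supplied = 129.95 kJ/s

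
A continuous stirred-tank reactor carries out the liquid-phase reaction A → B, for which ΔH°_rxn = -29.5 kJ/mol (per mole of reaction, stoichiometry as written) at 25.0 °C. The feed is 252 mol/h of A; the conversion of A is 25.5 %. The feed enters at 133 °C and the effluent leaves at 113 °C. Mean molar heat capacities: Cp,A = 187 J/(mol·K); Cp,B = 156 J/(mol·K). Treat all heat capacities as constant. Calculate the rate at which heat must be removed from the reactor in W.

Extent of reaction ξ = 0.255 × 252 = 64.26 mol/h
Reaction term: ξ·ΔH°_rxn = 64.26 × -29.5 = -1895.7 kJ/h
Sensible, feed 133→25 °C: -5089.4 kJ/h
Outlet flows (mol/h): A 187.74, B 64.26
Sensible, products 25→113 °C: 3971.6 kJ/h
Q = ΔH = -3013.5 kJ/h = -0.83707 kW
Heat removed = 837.07 W

Q_out = 837 W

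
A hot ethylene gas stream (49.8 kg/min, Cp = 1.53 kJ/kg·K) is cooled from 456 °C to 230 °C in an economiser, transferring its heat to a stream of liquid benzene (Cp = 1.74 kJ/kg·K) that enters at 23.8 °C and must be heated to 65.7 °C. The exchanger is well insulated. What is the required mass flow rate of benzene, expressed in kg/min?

Heat released by hot stream: Q = 49.8 × 1.53 × (456 − 230) = 17220 kJ/min
Energy balance on cold side (adiabatic exchanger): Q = ṁ_c·Cp_c·(T_c,out − T_c,in)
ṁ_c = 17220 / [1.74 × (65.7 − 23.8)] = 236.19 kg/min

ṁ_c = 236 kg/min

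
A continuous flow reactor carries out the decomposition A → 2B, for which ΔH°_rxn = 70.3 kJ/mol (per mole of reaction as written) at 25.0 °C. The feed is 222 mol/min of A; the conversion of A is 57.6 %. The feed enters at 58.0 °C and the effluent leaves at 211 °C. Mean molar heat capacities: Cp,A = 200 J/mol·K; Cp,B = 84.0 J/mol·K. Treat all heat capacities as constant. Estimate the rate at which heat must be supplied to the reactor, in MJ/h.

Q_in = 901 MJ/h

Extent of reaction ξ = 0.576 × 222 = 127.87 mol/min
Reaction term: ξ·ΔH°_rxn = 127.87 × 70.3 = 8989.4 kJ/min
Sensible, feed 58.0→25 °C: -1465.2 kJ/min
Outlet flows (mol/min): A 94.128, B 255.74
Sensible, products 25→211 °C: 7497.3 kJ/min
Q = ΔH = 15022 kJ/min = 250.36 kW
Heat supplied = 901.29 MJ/h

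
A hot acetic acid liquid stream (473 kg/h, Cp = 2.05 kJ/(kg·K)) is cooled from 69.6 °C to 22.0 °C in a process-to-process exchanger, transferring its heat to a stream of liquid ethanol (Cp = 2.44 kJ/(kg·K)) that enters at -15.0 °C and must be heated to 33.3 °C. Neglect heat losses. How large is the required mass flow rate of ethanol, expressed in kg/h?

Heat released by hot stream: Q = 473 × 2.05 × (69.6 − 22.0) = 46155 kJ/h
Energy balance on cold side (adiabatic exchanger): Q = ṁ_c·Cp_c·(T_c,out − T_c,in)
ṁ_c = 46155 / [2.44 × (33.3 − -15.0)] = 391.64 kg/h

ṁ_c = 392 kg/h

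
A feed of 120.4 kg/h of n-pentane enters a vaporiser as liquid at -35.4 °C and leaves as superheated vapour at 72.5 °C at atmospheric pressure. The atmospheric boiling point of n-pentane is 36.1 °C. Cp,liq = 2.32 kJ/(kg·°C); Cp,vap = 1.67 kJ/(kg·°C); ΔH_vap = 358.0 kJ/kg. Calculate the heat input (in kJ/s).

Q = 19.6 kJ/s

liquid -35.4→36.1 °C: 165.88 kJ/kg
vaporisation at 36.1 °C: 358 kJ/kg
vapour 36.1→72.5 °C: 60.788 kJ/kg
Δh = 165.88 + 358 + 60.788 = 584.67 kJ/kg
Q = ṁ·Δh = 120.4 kg/h × 584.67 kJ/kg = 70394 kJ/h
|Q| = 19.554 kW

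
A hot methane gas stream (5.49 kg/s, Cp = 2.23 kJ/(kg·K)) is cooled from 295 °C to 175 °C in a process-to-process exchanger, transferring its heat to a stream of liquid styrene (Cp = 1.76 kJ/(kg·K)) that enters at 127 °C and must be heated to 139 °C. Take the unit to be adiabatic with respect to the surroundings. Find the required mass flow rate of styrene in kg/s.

ṁ_c = 69.6 kg/s

Heat released by hot stream: Q = 5.49 × 2.23 × (295 − 175) = 1469.1 kJ/s
Energy balance on cold side (adiabatic exchanger): Q = ṁ_c·Cp_c·(T_c,out − T_c,in)
ṁ_c = 1469.1 / [1.76 × (139 − 127)] = 69.561 kg/s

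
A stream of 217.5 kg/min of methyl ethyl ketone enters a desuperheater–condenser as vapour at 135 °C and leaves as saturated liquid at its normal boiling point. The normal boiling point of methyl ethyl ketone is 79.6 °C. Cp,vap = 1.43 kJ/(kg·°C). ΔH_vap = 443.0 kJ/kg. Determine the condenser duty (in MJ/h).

Q_c = 6810 MJ/h

vapour 135→79.6 °C: -79.222 kJ/kg
condensation at 79.6 °C: -443 kJ/kg
Δh = -79.222 + -443 = -522.22 kJ/kg
Q = ṁ·Δh = 217.5 kg/min × -522.22 kJ/kg = -113580 kJ/min
|Q| = 1893.1 kW = 6815 MJ/h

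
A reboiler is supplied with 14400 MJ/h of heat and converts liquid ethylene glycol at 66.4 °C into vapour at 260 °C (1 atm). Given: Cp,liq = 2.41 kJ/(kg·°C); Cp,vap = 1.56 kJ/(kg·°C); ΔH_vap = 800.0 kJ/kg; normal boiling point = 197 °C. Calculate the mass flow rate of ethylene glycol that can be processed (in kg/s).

Δh = 2.41×(197−66.4) + 800.0 + 1.56×(260−197) = 1213 kJ/kg
Q = 14400 MJ/h = 4000 kJ/s = 4000 kJ/s
ṁ = Q/Δh = 4000 / 1213 = 3.2975 kg/s

ṁ = 3.30 kg/s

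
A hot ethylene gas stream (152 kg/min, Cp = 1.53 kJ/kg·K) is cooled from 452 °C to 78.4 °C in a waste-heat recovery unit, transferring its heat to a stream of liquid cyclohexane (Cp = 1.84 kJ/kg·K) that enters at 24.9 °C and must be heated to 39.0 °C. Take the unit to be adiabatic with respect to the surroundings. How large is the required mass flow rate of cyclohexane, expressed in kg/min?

ṁ_c = 3350 kg/min

Heat released by hot stream: Q = 152 × 1.53 × (452 − 78.4) = 86884 kJ/min
Energy balance on cold side (adiabatic exchanger): Q = ṁ_c·Cp_c·(T_c,out − T_c,in)
ṁ_c = 86884 / [1.84 × (39.0 − 24.9)] = 3348.9 kg/min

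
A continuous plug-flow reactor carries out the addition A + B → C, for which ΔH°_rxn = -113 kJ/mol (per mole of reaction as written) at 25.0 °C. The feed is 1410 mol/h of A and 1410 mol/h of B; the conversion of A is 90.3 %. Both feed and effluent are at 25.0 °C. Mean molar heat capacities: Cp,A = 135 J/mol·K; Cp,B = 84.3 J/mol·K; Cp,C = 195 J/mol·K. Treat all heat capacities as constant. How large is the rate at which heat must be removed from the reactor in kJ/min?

Extent of reaction ξ = 0.903 × 1410 = 1273.2 mol/h
Reaction term: ξ·ΔH°_rxn = 1273.2 × -113 = -143870 kJ/h
Q = ΔH = -143870 kJ/h = -39.965 kW
Heat removed = 2397.9 kJ/min

Q_out = 2400 kJ/min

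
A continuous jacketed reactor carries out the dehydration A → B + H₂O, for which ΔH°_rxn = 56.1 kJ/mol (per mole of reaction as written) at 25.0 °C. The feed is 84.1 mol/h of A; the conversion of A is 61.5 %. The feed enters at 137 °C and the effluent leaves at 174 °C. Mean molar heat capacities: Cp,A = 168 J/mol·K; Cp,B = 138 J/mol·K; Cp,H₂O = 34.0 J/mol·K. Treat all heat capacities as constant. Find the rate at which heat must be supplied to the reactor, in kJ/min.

Extent of reaction ξ = 0.615 × 84.1 = 51.721 mol/h
Reaction term: ξ·ΔH°_rxn = 51.721 × 56.1 = 2901.6 kJ/h
Sensible, feed 137→25 °C: -1582.4 kJ/h
Outlet flows (mol/h): A 32.378, B 51.721, H₂O 51.721
Sensible, products 25→174 °C: 2136 kJ/h
Q = ΔH = 3455.2 kJ/h = 0.95977 kW
Heat supplied = 57.586 kJ/min

Q_in = 57.6 kJ/min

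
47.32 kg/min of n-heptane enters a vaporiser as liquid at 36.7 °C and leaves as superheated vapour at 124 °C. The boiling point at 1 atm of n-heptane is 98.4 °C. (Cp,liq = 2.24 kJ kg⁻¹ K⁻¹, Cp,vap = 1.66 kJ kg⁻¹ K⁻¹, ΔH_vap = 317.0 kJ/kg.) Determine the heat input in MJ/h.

Q = 1410 MJ/h

liquid 36.7→98.4 °C: 138.21 kJ/kg
vaporisation at 98.4 °C: 317 kJ/kg
vapour 98.4→124 °C: 42.496 kJ/kg
Δh = 138.21 + 317 + 42.496 = 497.7 kJ/kg
Q = ṁ·Δh = 47.32 kg/min × 497.7 kJ/kg = 23551 kJ/min
|Q| = 392.52 kW = 1413.1 MJ/h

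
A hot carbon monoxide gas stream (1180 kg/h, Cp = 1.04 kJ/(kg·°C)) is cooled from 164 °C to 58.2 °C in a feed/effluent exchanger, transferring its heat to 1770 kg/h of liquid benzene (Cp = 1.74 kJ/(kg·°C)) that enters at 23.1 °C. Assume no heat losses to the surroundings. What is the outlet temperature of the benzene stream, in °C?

T_c,out = 65.3 °C

Heat released by hot stream: Q = 1180 × 1.04 × (164 − 58.2) = 129840 kJ/h
Energy balance on cold side (adiabatic exchanger): Q = ṁ_c·Cp_c·(T_c,out − T_c,in)
T_c,out = 23.1 + 129840/(1770 × 1.74) = 65.258 °C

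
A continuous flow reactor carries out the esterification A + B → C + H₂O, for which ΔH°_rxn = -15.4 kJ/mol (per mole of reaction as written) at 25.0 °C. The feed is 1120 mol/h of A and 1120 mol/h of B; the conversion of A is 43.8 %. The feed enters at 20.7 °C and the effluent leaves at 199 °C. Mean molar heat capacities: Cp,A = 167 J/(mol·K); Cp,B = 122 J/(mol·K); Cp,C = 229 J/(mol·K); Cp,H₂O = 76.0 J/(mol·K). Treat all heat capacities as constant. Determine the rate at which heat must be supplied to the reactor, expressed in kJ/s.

Q_in = 14.3 kJ/s

Extent of reaction ξ = 0.438 × 1120 = 490.56 mol/h
Reaction term: ξ·ΔH°_rxn = 490.56 × -15.4 = -7554.6 kJ/h
Sensible, feed 20.7→25 °C: 1391.8 kJ/h
Outlet flows (mol/h): A 629.44, B 629.44, C 490.56, H₂O 490.56
Sensible, products 25→199 °C: 57686 kJ/h
Q = ΔH = 51523 kJ/h = 14.312 kW
Heat supplied = 14.312 kJ/s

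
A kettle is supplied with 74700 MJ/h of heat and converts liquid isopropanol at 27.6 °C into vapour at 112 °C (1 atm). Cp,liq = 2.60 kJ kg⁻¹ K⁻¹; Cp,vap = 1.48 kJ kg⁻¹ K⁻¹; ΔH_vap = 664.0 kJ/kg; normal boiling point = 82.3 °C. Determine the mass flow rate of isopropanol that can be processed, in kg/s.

ṁ = 24.4 kg/s

Δh = 2.60×(82.3−27.6) + 664.0 + 1.48×(112−82.3) = 850.18 kJ/kg
Q = 74700 MJ/h = 20750 kJ/s = 20750 kJ/s
ṁ = Q/Δh = 20750 / 850.18 = 24.407 kg/s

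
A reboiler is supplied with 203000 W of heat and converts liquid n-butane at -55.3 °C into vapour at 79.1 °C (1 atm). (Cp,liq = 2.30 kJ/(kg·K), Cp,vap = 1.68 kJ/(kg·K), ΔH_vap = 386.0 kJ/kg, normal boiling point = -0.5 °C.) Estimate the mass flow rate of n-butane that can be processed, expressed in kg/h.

ṁ = 1130 kg/h

Δh = 2.30×(-0.5−-55.3) + 386.0 + 1.68×(79.1−-0.5) = 645.77 kJ/kg
Q = 203000 W = 203 kJ/s = 730800 kJ/h
ṁ = Q/Δh = 730800 / 645.77 = 1131.7 kg/h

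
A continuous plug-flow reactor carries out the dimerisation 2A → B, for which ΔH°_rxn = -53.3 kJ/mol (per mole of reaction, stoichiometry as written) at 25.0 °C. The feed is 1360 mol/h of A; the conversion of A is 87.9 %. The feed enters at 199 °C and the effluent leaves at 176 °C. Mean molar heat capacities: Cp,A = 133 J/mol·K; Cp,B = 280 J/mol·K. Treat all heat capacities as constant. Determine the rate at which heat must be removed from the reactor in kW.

Q_out = 9.65 kW

Extent of reaction ξ = 0.879 × 1360 / 2 = 597.72 mol/h
Reaction term: ξ·ΔH°_rxn = 597.72 × -53.3 = -31858 kJ/h
Sensible, feed 199→25 °C: -31473 kJ/h
Outlet flows (mol/h): A 164.56, B 597.72
Sensible, products 25→176 °C: 28576 kJ/h
Q = ΔH = -34755 kJ/h = -9.6542 kW
Heat removed = 9.6542 kW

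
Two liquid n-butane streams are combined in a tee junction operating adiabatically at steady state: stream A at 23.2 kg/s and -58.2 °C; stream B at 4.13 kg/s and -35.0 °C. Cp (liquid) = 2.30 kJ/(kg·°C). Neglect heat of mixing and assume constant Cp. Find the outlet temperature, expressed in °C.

T_out = -54.7 °C

Adiabatic, steady state ⇒ Σ ṁᵢCp,ᵢ(T_out − Tᵢ) = 0
Σ ṁᵢCp,ᵢTᵢ = 23.2×2.30×-58.2 + 4.13×2.30×-35.0 = -3438
Σ ṁᵢCp,ᵢ = 23.2×2.30 + 4.13×2.30 = 62.859
T_out = -3438 / 62.859 = -54.694 °C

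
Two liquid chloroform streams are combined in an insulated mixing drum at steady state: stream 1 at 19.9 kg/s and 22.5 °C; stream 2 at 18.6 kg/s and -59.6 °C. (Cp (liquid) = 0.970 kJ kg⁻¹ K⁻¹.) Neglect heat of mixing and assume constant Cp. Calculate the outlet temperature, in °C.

T_out = -17.2 °C

Adiabatic, steady state ⇒ Σ ṁᵢCp,ᵢ(T_out − Tᵢ) = 0
T_out = Σ ṁᵢCp,ᵢTᵢ / Σ ṁᵢCp,ᵢ
      = -640.99 / 37.345 = -17.164 °C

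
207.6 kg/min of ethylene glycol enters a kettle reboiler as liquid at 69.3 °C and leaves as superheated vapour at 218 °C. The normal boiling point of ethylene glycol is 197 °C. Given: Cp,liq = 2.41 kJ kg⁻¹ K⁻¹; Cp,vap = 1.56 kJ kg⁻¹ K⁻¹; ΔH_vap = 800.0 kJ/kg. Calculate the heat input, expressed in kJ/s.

liquid 69.3→197 °C: 307.76 kJ/kg
vaporisation at 197 °C: 800 kJ/kg
vapour 197→218 °C: 32.76 kJ/kg
Δh = 307.76 + 800 + 32.76 = 1140.5 kJ/kg
Q = ṁ·Δh = 207.6 kg/min × 1140.5 kJ/kg = 236770 kJ/min
|Q| = 3946.2 kW

Q = 3950 kJ/s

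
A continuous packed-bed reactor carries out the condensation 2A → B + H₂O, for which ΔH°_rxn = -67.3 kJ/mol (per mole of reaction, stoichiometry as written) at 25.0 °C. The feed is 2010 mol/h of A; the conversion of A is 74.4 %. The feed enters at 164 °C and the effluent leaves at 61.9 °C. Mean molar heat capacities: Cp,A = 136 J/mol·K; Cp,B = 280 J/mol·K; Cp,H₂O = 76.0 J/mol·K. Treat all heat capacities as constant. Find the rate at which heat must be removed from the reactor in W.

Extent of reaction ξ = 0.744 × 2010 / 2 = 747.72 mol/h
Reaction term: ξ·ΔH°_rxn = 747.72 × -67.3 = -50322 kJ/h
Sensible, feed 164→25 °C: -37997 kJ/h
Outlet flows (mol/h): A 514.56, B 747.72, H₂O 747.72
Sensible, products 25→61.9 °C: 12405 kJ/h
Q = ΔH = -75914 kJ/h = -21.087 kW
Heat removed = 21087 W

Q_out = 21100 W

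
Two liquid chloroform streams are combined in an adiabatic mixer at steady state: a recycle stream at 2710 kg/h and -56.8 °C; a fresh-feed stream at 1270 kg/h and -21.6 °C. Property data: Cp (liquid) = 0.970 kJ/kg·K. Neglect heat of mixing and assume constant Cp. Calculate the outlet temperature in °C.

T_out = -45.6 °C

Energy balance with Q = 0: Σ ṁᵢCp,ᵢ(T_out − Tᵢ) = 0
Σ ṁᵢCp,ᵢTᵢ = 2710×0.970×-56.8 + 1270×0.970×-21.6 = -175920
Σ ṁᵢCp,ᵢ = 2710×0.970 + 1270×0.970 = 3860.6
T_out = -175920 / 3860.6 = -45.568 °C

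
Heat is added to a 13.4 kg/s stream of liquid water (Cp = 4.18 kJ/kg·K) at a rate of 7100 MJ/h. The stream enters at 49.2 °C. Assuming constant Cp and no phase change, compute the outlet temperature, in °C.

Q = 7100 MJ/h = 1972.2 kJ/s
ΔT = Q/(ṁ·Cp) = 1972.2/(13.4×4.18) = 35.211 K
T_out = 49.2 + 35.211 = 84.411 °C

T_out = 84.4 °C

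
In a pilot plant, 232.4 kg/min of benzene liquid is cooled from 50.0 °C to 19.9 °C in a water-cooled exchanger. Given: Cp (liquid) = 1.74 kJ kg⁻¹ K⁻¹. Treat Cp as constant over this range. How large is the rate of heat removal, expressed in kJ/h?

Q = ṁ·Cp·ΔT = 232.4 × 1.74 × (19.9 − 50.0) = -12172 kJ/min
Converting: 12172 / 60 s = 202.86 kW
Cooling duty = 730300 kJ/h

Q_c = 730000 kJ/h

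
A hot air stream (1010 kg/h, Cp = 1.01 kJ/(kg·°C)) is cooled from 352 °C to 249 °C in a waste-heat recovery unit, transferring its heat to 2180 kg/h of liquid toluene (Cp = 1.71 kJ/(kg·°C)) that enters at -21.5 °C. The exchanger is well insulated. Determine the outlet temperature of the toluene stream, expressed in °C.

Heat released by hot stream: Q = 1010 × 1.01 × (352 − 249) = 105070 kJ/h
Energy balance on cold side (adiabatic exchanger): Q = ṁ_c·Cp_c·(T_c,out − T_c,in)
T_c,out = -21.5 + 105070/(2180 × 1.71) = 6.6856 °C

T_c,out = 6.69 °C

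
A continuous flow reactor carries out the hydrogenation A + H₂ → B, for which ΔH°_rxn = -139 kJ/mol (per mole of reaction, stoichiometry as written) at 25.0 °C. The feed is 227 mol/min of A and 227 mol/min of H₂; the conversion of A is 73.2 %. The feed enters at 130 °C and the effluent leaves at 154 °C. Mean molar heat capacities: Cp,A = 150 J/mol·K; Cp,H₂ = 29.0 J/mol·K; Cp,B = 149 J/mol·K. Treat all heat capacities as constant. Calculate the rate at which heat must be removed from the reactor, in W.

Q_out = 379000 W

Extent of reaction ξ = 0.732 × 227 = 166.16 mol/min
Reaction term: ξ·ΔH°_rxn = 166.16 × -139 = -23097 kJ/min
Sensible, feed 130→25 °C: -4266.5 kJ/min
Outlet flows (mol/min): A 60.836, H₂ 60.836, B 166.16
Sensible, products 25→154 °C: 4598.6 kJ/min
Q = ΔH = -22765 kJ/min = -379.41 kW
Heat removed = 379410 W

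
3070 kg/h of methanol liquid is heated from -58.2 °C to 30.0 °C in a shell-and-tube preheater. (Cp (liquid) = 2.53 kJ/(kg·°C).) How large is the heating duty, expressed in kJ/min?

Q = 11400 kJ/min

Q = ṁ·Cp·ΔT = 3070 × 2.53 × (30.0 − -58.2) = 685060 kJ/h
Converting: 685060 / 3600 s = 190.29 kW
Heating duty = 11418 kJ/min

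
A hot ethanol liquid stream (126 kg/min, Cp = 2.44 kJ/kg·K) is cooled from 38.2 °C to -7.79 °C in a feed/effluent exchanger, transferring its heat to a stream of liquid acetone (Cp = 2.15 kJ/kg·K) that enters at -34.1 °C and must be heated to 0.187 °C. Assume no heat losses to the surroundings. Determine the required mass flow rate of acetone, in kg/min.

Heat released by hot stream: Q = 126 × 2.44 × (38.2 − -7.79) = 14139 kJ/min
Energy balance on cold side (adiabatic exchanger): Q = ṁ_c·Cp_c·(T_c,out − T_c,in)
ṁ_c = 14139 / [2.15 × (0.187 − -34.1)] = 191.8 kg/min

ṁ_c = 192 kg/min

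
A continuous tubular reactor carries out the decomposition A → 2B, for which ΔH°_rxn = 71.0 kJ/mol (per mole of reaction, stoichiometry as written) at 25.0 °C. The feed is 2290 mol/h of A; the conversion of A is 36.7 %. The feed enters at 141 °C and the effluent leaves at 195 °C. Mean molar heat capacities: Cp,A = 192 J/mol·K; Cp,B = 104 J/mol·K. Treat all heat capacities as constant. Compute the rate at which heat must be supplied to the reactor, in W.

Extent of reaction ξ = 0.367 × 2290 = 840.43 mol/h
Reaction term: ξ·ΔH°_rxn = 840.43 × 71.0 = 59671 kJ/h
Sensible, feed 141→25 °C: -51003 kJ/h
Outlet flows (mol/h): A 1449.6, B 1680.9
Sensible, products 25→195 °C: 77032 kJ/h
Q = ΔH = 85699 kJ/h = 23.805 kW
Heat supplied = 23805 W

Q_in = 23800 W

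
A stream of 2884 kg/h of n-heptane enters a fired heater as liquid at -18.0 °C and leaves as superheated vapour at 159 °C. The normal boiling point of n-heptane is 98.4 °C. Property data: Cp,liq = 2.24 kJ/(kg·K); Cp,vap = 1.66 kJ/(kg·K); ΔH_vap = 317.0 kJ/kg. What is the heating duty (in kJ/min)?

liquid -18.0→98.4 °C: 260.74 kJ/kg
vaporisation at 98.4 °C: 317 kJ/kg
vapour 98.4→159 °C: 100.6 kJ/kg
Δh = 260.74 + 317 + 100.6 = 678.33 kJ/kg
Q = ṁ·Δh = 2884 kg/h × 678.33 kJ/kg = 1.9563e+06 kJ/h
|Q| = 543.42 kW = 32605 kJ/min

Q = 32600 kJ/min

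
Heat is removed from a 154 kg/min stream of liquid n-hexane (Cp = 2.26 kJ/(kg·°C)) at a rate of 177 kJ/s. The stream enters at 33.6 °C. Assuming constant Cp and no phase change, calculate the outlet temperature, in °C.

Q = 177 kJ/s = 10620 kJ/min
ΔT = Q/(ṁ·Cp) = 10620/(154×2.26) = 30.514 K
T_out = 33.6 − 30.514 = 3.0863 °C

T_out = 3.09 °C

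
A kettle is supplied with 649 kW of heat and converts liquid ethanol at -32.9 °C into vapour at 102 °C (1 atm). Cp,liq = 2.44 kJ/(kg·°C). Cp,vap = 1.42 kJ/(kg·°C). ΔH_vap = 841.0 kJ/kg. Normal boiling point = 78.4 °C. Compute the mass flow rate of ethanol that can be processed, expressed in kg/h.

Δh = 2.44×(78.4−-32.9) + 841.0 + 1.42×(102−78.4) = 1146.1 kJ/kg
Q = 649 kW = 649 kJ/s = 2.3364e+06 kJ/h
ṁ = Q/Δh = 2.3364e+06 / 1146.1 = 2038.6 kg/h

ṁ = 2040 kg/h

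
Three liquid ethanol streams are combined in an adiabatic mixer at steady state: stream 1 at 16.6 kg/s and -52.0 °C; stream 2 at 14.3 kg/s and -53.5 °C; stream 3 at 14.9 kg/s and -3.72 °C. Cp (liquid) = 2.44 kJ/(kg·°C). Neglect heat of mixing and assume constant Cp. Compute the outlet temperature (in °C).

T_out = -36.8 °C

Adiabatic, steady state ⇒ Σ ṁᵢCp,ᵢ(T_out − Tᵢ) = 0
Σ ṁᵢCp,ᵢTᵢ = 16.6×2.44×-52.0 + 14.3×2.44×-53.5 + 14.9×2.44×-3.72 = -4108.2
Σ ṁᵢCp,ᵢ = 16.6×2.44 + 14.3×2.44 + 14.9×2.44 = 111.75
T_out = -4108.2 / 111.75 = -36.762 °C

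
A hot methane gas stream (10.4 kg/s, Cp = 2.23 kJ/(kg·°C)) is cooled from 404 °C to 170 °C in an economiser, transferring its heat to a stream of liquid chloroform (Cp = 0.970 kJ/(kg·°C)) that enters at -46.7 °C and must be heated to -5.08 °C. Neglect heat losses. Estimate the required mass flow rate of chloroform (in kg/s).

ṁ_c = 134 kg/s

Heat released by hot stream: Q = 10.4 × 2.23 × (404 − 170) = 5426.9 kJ/s
Energy balance on cold side (adiabatic exchanger): Q = ṁ_c·Cp_c·(T_c,out − T_c,in)
ṁ_c = 5426.9 / [0.970 × (-5.08 − -46.7)] = 134.43 kg/s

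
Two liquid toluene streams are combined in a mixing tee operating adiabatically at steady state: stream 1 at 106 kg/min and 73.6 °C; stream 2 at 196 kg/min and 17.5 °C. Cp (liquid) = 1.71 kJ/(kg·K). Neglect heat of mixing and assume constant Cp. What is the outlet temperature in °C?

T_out = 37.2 °C

Adiabatic, steady state ⇒ Σ ṁᵢCp,ᵢ(T_out − Tᵢ) = 0
T_out = Σ ṁᵢCp,ᵢTᵢ / Σ ṁᵢCp,ᵢ
      = 19206 / 516.42 = 37.191 °C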